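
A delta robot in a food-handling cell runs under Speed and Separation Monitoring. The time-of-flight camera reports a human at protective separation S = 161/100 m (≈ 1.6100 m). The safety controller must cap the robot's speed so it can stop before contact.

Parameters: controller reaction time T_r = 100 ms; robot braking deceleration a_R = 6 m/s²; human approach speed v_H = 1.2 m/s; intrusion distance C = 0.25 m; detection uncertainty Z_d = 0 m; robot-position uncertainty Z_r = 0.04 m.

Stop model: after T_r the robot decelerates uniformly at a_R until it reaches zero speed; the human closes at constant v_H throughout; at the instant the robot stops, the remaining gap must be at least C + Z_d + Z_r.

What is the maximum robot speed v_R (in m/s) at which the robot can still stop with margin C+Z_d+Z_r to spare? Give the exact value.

collect terms ⇒ (1/12)·v_R² + (3/10)·v_R + (-6/5) = 0
  disc = (3/10)² − 4·(1/12)·(-6/5) = 49/100 ; √disc = 7/10
  v_R = (−(3/10) + 7/10) / (2·(1/12)) = 12/5 m/s
check:
stop time T_s = (12/5)/6 = 0.4000 s
robot covers v_R·T_r = 2.4000·0.1000 = 0.2400 m before braking
robot covers 2.4000·0.4000 − ½·6.0000·0.4000² = 0.4800 m while stopping
human over T_r+T_s: 1.2000·(0.1000+0.4000) = 0.6000 m
residual clearance needed = 0.2500+0.0000+0.0400 = 0.2900 m
sum ≈ 0.2400+0.4800+0.6000+0.2900 ≈ 1.6100 m = S ✓

v_R_max = 12/5 m/s = 2.4000 m/s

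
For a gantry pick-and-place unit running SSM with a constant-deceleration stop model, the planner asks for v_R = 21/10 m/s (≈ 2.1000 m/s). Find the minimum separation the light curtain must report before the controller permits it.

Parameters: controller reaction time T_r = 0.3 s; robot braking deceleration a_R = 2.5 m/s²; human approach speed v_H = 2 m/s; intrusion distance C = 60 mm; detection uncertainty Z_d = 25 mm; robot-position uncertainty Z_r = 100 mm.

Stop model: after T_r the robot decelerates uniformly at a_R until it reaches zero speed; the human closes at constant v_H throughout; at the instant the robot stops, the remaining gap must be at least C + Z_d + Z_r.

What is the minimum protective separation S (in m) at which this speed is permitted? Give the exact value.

T_s = v_R/a_R = (21/10)/(5/2) = 0.8400 s
robot in T_r: 2.1000·0.3000 = 0.6300 m
robot under decel: 2.1000²/(2·2.5000) = 0.8820 m
human over T_r+T_s: 2.0000·(0.3000+0.8400) = 2.2800 m
C+Z_d+Z_r = 0.0600+0.0250+0.1000 = 0.1850 m
S_min ≈ 0.6300+0.8820+2.2800+0.1850  ⇒  S_min = 3977/1000 m

S_min = 3977/1000 m = 3.9770 m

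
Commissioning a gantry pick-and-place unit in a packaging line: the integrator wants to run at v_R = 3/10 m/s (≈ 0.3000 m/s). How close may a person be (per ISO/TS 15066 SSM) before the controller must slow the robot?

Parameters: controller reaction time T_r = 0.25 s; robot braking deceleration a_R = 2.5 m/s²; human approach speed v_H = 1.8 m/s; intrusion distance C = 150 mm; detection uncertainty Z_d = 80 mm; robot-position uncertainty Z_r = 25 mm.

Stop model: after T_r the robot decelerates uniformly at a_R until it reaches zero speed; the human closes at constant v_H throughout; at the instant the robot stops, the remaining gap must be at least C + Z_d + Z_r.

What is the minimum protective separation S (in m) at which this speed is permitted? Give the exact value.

S_min = 507/500 m = 1.0140 m

T_s = v_R/a_R = (3/10)/(5/2) = 0.1200 s
robot covers v_R·T_r = 0.3000·0.2500 = 0.0750 m before braking
braking distance = 0.3000²/(2·2.5000) = 0.0180 m
human over T_r+T_s: 1.8000·(0.2500+0.1200) = 0.6660 m
margins: 0.1500+0.0800+0.0250 = 0.2550 m
S_min ≈ 0.0750+0.0180+0.6660+0.2550  ⇒  S_min = 507/500 m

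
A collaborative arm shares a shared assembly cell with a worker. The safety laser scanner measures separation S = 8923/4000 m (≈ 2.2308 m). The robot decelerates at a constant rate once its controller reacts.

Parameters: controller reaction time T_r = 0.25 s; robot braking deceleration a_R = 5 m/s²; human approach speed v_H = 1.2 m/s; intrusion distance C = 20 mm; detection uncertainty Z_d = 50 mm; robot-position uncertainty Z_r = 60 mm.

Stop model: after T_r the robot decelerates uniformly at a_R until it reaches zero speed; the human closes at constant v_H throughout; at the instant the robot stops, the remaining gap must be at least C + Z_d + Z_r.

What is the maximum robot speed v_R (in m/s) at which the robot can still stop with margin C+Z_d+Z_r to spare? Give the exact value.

quadratic (1/10)·v² + (49/100)·v + (-7203/4000) = 0
  disc = (49/100)² − 4·(1/10)·(-7203/4000) = 2401/2500 ; √disc = 49/50
  v_R = (−(49/100) + 49/50) / (2·(1/10)) = 49/20 m/s
check:
braking lasts T_s = (49/20)/5 = 0.4900 s
robot in T_r: 2.4500·0.2500 = 0.6125 m
robot covers 2.4500·0.4900 − ½·5.0000·0.4900² = 0.6002 m while stopping
human over T_r+T_s: 1.2000·(0.2500+0.4900) = 0.8880 m
residual clearance needed = 0.0200+0.0500+0.0600 = 0.1300 m
sum ≈ 0.6125+0.6002+0.8880+0.1300 ≈ 2.2308 m = S ✓

v_R_max = 49/20 m/s = 2.4500 m/s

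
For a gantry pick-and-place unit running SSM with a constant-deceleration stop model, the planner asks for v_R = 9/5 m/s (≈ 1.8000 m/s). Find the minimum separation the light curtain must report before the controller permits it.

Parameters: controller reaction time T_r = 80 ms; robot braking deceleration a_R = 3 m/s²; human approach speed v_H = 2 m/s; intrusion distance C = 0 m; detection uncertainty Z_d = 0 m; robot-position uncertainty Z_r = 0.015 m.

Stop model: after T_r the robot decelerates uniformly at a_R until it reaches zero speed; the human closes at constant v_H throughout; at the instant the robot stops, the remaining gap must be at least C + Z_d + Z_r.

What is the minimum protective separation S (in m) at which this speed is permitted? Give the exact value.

stop time T_s = (9/5)/3 = 0.6000 s
robot covers v_R·T_r = 1.8000·0.0800 = 0.1440 m before braking
robot covers 1.8000·0.6000 − ½·3.0000·0.6000² = 0.5400 m while stopping
human over T_r+T_s: 2.0000·(0.0800+0.6000) = 1.3600 m
margins: 0.0000+0.0000+0.0150 = 0.0150 m
S_min ≈ 0.1440+0.5400+1.3600+0.0150  ⇒  S_min = 2059/1000 m

S_min = 2059/1000 m = 2.0590 m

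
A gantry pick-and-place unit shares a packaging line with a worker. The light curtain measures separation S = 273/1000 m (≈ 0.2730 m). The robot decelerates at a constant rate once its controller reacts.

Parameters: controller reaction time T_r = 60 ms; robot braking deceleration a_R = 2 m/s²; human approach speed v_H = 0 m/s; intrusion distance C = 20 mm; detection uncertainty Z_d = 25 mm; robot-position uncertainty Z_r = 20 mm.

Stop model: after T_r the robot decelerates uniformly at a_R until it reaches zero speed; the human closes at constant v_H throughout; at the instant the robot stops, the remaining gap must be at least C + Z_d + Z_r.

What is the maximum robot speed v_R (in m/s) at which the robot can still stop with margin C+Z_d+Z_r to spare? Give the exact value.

collect terms ⇒ (1/4)·v_R² + (3/50)·v_R + (-26/125) = 0
  disc = (3/50)² − 4·(1/4)·(-26/125) = 529/2500 ; √disc = 23/50
  v_R = (−(3/50) + 23/50) / (2·(1/4)) = 4/5 m/s
check:
stop time T_s = (4/5)/2 = 0.4000 s
robot covers v_R·T_r = 0.8000·0.0600 = 0.0480 m before braking
braking distance = 0.8000²/(2·2.0000) = 0.1600 m
human over T_r+T_s: 0.0000·(0.0600+0.4000) = 0.0000 m
C+Z_d+Z_r = 0.0200+0.0250+0.0200 = 0.0650 m
sum ≈ 0.0480+0.1600+0.0000+0.0650 ≈ 0.2730 m = S ✓

v_R_max = 4/5 m/s = 0.8000 m/s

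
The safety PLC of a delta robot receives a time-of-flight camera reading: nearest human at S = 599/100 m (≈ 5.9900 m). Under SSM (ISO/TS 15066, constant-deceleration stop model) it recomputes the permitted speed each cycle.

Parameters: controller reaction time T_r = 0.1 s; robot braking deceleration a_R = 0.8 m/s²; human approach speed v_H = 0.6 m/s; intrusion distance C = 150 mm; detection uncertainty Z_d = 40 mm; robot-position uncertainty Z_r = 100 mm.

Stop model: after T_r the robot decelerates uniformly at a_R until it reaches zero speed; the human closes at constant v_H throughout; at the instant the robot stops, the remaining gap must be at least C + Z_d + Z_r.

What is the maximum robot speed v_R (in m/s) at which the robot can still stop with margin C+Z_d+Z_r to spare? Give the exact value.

at the boundary: (5/8)·v² + (17/20)·v + (-141/25) = 0
  disc = (17/20)² − 4·(5/8)·(-141/25) = 5929/400 ; √disc = 77/20
  v_R = (−(17/20) + 77/20) / (2·(5/8)) = 12/5 m/s
check:
braking lasts T_s = (12/5)/(4/5) = 3.0000 s
reaction-phase robot travel = 2.4000·0.1000 = 0.2400 m
robot under decel: 2.4000²/(2·0.8000) = 3.6000 m
human over T_r+T_s: 0.6000·(0.1000+3.0000) = 1.8600 m
margins: 0.1500+0.0400+0.1000 = 0.2900 m
sum ≈ 0.2400+3.6000+1.8600+0.2900 ≈ 5.9900 m = S ✓

v_R_max = 12/5 m/s = 2.4000 m/s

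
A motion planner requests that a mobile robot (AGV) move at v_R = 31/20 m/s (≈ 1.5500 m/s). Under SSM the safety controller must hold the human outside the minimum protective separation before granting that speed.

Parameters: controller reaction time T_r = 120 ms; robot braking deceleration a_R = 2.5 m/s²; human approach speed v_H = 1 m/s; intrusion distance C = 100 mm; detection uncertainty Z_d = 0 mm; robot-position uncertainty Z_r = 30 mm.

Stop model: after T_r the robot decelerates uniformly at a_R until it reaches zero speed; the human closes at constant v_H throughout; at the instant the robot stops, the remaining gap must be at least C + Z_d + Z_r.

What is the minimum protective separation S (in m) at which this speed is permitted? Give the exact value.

S_min = 3073/2000 m = 1.5365 m

braking lasts T_s = (31/20)/(5/2) = 0.6200 s
robot covers v_R·T_r = 1.5500·0.1200 = 0.1860 m before braking
robot covers 1.5500·0.6200 − ½·2.5000·0.6200² = 0.4805 m while stopping
person approaches 1.0000·(0.1200+0.6200) = 0.7400 m
residual clearance needed = 0.1000+0.0000+0.0300 = 0.1300 m
S_min ≈ 0.1860+0.4805+0.7400+0.1300  ⇒  S_min = 3073/2000 m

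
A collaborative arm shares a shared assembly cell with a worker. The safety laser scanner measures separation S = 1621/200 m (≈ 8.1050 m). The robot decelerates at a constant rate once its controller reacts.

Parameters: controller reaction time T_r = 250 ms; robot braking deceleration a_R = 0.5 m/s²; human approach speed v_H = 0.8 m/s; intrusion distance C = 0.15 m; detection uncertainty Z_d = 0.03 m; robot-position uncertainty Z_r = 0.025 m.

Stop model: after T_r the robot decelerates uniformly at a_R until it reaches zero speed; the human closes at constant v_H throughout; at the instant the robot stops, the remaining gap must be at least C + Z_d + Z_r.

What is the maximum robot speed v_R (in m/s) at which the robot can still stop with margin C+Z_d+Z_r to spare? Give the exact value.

collect terms ⇒ (1)·v_R² + (37/20)·v_R + (-77/10) = 0
  disc = (37/20)² − 4·(1)·(-77/10) = 13689/400 ; √disc = 117/20
  v_R = (−(37/20) + 117/20) / (2·(1)) = 2 m/s
check:
braking lasts T_s = 2/(1/2) = 4.0000 s
robot in T_r: 2.0000·0.2500 = 0.5000 m
robot under decel: 2.0000²/(2·0.5000) = 4.0000 m
human over T_r+T_s: 0.8000·(0.2500+4.0000) = 3.4000 m
C+Z_d+Z_r = 0.1500+0.0300+0.0250 = 0.2050 m
sum ≈ 0.5000+4.0000+3.4000+0.2050 ≈ 8.1050 m = S ✓

v_R_max = 2 m/s = 2.0000 m/s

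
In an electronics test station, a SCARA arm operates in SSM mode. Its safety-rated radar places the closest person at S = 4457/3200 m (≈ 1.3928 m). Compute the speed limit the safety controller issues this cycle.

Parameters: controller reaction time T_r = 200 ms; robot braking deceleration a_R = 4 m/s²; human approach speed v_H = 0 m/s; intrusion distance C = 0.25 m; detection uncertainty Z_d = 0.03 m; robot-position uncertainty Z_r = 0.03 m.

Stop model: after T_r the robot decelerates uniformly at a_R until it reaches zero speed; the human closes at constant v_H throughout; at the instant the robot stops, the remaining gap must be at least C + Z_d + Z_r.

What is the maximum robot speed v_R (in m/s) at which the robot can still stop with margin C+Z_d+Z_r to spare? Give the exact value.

at the boundary: (1/8)·v² + (1/5)·v + (-693/640) = 0
  disc = (1/5)² − 4·(1/8)·(-693/640) = 3721/6400 ; √disc = 61/80
  v_R = (−(1/5) + 61/80) / (2·(1/8)) = 9/4 m/s
check:
T_s = v_R/a_R = (9/4)/4 = 0.5625 s
robot covers v_R·T_r = 2.2500·0.2000 = 0.4500 m before braking
robot under decel: 2.2500²/(2·4.0000) = 0.6328 m
person approaches 0.0000·(0.2000+0.5625) = 0.0000 m
C+Z_d+Z_r = 0.2500+0.0300+0.0300 = 0.3100 m
sum ≈ 0.4500+0.6328+0.0000+0.3100 ≈ 1.3928 m = S ✓

v_R_max = 9/4 m/s = 2.2500 m/s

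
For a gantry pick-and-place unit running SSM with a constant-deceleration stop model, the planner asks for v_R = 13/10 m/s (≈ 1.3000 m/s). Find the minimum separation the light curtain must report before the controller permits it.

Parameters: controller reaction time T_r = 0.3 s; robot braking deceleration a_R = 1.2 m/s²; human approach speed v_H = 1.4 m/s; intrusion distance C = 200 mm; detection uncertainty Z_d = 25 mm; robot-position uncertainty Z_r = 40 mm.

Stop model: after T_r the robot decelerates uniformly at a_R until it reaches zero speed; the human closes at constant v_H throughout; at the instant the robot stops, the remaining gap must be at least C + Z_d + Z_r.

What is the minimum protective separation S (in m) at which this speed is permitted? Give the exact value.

S_min = 791/240 m = 3.2958 m

T_s = v_R/a_R = (13/10)/(6/5) = 1.0833 s
robot covers v_R·T_r = 1.3000·0.3000 = 0.3900 m before braking
robot covers 1.3000·1.0833 − ½·1.2000·1.0833² = 0.7042 m while stopping
human closes 1.4000·1.3833 = 1.9367 m
residual clearance needed = 0.2000+0.0250+0.0400 = 0.2650 m
S_min ≈ 0.3900+0.7042+1.9367+0.2650  ⇒  S_min = 791/240 m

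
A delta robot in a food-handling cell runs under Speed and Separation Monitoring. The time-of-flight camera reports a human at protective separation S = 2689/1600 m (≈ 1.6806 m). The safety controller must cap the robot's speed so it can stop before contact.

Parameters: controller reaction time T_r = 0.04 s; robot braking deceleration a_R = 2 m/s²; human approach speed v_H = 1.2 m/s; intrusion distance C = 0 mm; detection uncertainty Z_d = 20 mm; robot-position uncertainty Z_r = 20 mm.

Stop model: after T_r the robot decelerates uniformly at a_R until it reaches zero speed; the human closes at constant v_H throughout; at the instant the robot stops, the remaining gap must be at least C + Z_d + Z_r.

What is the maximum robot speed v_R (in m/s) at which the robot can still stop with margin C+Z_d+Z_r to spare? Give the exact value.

v_R_max = 31/20 m/s = 1.5500 m/s

quadratic (1/4)·v² + (16/25)·v + (-12741/8000) = 0
  disc = (16/25)² − 4·(1/4)·(-12741/8000) = 80089/40000 ; √disc = 283/200
  v_R = (−(16/25) + 283/200) / (2·(1/4)) = 31/20 m/s
check:
stop time T_s = (31/20)/2 = 0.7750 s
robot in T_r: 1.5500·0.0400 = 0.0620 m
robot under decel: 1.5500²/(2·2.0000) = 0.6006 m
human over T_r+T_s: 1.2000·(0.0400+0.7750) = 0.9780 m
residual clearance needed = 0.0000+0.0200+0.0200 = 0.0400 m
sum ≈ 0.0620+0.6006+0.9780+0.0400 ≈ 1.6806 m = S ✓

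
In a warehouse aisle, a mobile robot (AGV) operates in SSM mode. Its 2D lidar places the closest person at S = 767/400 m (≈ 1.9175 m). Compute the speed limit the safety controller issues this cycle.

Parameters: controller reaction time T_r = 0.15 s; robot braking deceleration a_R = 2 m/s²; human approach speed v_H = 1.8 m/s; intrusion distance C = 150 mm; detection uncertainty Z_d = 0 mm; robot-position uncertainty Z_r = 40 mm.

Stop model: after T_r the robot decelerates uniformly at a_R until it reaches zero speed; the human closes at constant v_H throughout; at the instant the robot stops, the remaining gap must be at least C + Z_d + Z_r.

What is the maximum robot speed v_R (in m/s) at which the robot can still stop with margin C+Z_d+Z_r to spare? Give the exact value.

quadratic (1/4)·v² + (21/20)·v + (-583/400) = 0
  disc = (21/20)² − 4·(1/4)·(-583/400) = 64/25 ; √disc = 8/5
  v_R = (−(21/20) + 8/5) / (2·(1/4)) = 11/10 m/s
check:
T_s = v_R/a_R = (11/10)/2 = 0.5500 s
reaction-phase robot travel = 1.1000·0.1500 = 0.1650 m
robot under decel: 1.1000²/(2·2.0000) = 0.3025 m
human closes 1.8000·0.7000 = 1.2600 m
residual clearance needed = 0.1500+0.0000+0.0400 = 0.1900 m
sum ≈ 0.1650+0.3025+1.2600+0.1900 ≈ 1.9175 m = S ✓

v_R_max = 11/10 m/s = 1.1000 m/s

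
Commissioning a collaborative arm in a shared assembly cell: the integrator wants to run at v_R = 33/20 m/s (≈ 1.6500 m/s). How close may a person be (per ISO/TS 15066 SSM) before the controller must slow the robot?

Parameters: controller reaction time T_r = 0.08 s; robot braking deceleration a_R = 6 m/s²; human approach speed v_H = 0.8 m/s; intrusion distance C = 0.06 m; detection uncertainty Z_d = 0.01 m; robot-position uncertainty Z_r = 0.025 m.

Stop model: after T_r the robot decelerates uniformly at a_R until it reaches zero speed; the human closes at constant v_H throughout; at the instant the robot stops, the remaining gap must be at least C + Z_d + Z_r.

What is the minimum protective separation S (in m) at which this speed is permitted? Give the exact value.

S_min = 5903/8000 m = 0.7379 m

braking lasts T_s = (33/20)/6 = 0.2750 s
robot in T_r: 1.6500·0.0800 = 0.1320 m
braking distance = 1.6500²/(2·6.0000) = 0.2269 m
human closes 0.8000·0.3550 = 0.2840 m
margins: 0.0600+0.0100+0.0250 = 0.0950 m
S_min ≈ 0.1320+0.2269+0.2840+0.0950  ⇒  S_min = 5903/8000 m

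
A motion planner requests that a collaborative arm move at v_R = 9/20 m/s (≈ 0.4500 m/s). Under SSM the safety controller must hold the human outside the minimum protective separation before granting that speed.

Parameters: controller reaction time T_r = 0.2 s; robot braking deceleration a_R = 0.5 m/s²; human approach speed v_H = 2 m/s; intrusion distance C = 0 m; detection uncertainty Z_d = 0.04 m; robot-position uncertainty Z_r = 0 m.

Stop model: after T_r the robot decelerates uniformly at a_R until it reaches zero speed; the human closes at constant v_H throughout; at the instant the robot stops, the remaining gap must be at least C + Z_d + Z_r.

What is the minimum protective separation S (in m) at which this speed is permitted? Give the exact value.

S_min = 1013/400 m = 2.5325 m

T_s = v_R/a_R = (9/20)/(1/2) = 0.9000 s
robot covers v_R·T_r = 0.4500·0.2000 = 0.0900 m before braking
robot covers 0.4500·0.9000 − ½·0.5000·0.9000² = 0.2025 m while stopping
human over T_r+T_s: 2.0000·(0.2000+0.9000) = 2.2000 m
margins: 0.0000+0.0400+0.0000 = 0.0400 m
S_min ≈ 0.0900+0.2025+2.2000+0.0400  ⇒  S_min = 1013/400 m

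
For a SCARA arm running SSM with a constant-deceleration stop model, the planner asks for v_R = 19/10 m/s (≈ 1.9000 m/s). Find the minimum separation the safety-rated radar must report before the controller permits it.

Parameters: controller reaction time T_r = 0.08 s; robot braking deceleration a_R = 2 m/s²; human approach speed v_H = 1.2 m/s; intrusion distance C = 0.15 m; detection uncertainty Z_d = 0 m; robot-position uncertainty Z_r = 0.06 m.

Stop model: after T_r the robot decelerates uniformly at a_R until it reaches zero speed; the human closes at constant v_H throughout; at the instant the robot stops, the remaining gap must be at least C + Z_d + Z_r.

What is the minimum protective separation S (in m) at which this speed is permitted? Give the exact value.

S_min = 5001/2000 m = 2.5005 m

braking lasts T_s = (19/10)/2 = 0.9500 s
reaction-phase robot travel = 1.9000·0.0800 = 0.1520 m
braking distance = 1.9000²/(2·2.0000) = 0.9025 m
human over T_r+T_s: 1.2000·(0.0800+0.9500) = 1.2360 m
margins: 0.1500+0.0000+0.0600 = 0.2100 m
S_min ≈ 0.1520+0.9025+1.2360+0.2100  ⇒  S_min = 5001/2000 m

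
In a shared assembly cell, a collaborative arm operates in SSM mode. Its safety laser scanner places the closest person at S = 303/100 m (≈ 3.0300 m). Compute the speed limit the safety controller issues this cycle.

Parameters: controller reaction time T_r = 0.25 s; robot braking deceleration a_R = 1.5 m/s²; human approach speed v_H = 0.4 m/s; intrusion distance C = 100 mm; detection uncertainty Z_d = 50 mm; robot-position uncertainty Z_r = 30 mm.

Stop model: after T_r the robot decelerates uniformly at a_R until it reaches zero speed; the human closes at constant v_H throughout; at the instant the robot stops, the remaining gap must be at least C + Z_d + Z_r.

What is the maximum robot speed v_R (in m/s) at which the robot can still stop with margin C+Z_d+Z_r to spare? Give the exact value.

v_R_max = 11/5 m/s = 2.2000 m/s

at the boundary: (1/3)·v² + (31/60)·v + (-11/4) = 0
  disc = (31/60)² − 4·(1/3)·(-11/4) = 14161/3600 ; √disc = 119/60
  v_R = (−(31/60) + 119/60) / (2·(1/3)) = 11/5 m/s
check:
braking lasts T_s = (11/5)/(3/2) = 1.4667 s
robot covers v_R·T_r = 2.2000·0.2500 = 0.5500 m before braking
robot covers 2.2000·1.4667 − ½·1.5000·1.4667² = 1.6133 m while stopping
human over T_r+T_s: 0.4000·(0.2500+1.4667) = 0.6867 m
residual clearance needed = 0.1000+0.0500+0.0300 = 0.1800 m
sum ≈ 0.5500+1.6133+0.6867+0.1800 ≈ 3.0300 m = S ✓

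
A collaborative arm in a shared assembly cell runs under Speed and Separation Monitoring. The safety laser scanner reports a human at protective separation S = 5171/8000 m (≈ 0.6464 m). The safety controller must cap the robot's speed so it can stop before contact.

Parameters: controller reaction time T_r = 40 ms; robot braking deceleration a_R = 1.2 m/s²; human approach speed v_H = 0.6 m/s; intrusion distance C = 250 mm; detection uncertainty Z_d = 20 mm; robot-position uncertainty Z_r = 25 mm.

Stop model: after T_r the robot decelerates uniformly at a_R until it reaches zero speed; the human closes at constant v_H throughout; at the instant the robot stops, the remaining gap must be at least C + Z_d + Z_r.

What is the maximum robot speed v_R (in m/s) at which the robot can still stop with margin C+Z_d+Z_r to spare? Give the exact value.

at the boundary: (5/12)·v² + (27/50)·v + (-2619/8000) = 0
  disc = (27/50)² − 4·(5/12)·(-2619/8000) = 33489/40000 ; √disc = 183/200
  v_R = (−(27/50) + 183/200) / (2·(5/12)) = 9/20 m/s
check:
braking lasts T_s = (9/20)/(6/5) = 0.3750 s
robot covers v_R·T_r = 0.4500·0.0400 = 0.0180 m before braking
robot under decel: 0.4500²/(2·1.2000) = 0.0844 m
human over T_r+T_s: 0.6000·(0.0400+0.3750) = 0.2490 m
margins: 0.2500+0.0200+0.0250 = 0.2950 m
sum ≈ 0.0180+0.0844+0.2490+0.2950 ≈ 0.6464 m = S ✓

v_R_max = 9/20 m/s = 0.4500 m/s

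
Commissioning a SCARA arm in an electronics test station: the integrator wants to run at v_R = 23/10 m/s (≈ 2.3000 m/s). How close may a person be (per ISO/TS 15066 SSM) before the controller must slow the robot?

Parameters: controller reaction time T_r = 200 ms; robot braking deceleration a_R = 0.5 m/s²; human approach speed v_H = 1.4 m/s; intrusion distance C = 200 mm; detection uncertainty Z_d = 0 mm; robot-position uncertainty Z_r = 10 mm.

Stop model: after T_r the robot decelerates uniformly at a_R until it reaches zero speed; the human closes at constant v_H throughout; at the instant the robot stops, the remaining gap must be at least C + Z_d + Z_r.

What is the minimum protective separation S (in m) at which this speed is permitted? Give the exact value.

S_min = 317/25 m = 12.6800 m

stop time T_s = (23/10)/(1/2) = 4.6000 s
reaction-phase robot travel = 2.3000·0.2000 = 0.4600 m
braking distance = 2.3000²/(2·0.5000) = 5.2900 m
person approaches 1.4000·(0.2000+4.6000) = 6.7200 m
C+Z_d+Z_r = 0.2000+0.0000+0.0100 = 0.2100 m
S_min ≈ 0.4600+5.2900+6.7200+0.2100  ⇒  S_min = 317/25 m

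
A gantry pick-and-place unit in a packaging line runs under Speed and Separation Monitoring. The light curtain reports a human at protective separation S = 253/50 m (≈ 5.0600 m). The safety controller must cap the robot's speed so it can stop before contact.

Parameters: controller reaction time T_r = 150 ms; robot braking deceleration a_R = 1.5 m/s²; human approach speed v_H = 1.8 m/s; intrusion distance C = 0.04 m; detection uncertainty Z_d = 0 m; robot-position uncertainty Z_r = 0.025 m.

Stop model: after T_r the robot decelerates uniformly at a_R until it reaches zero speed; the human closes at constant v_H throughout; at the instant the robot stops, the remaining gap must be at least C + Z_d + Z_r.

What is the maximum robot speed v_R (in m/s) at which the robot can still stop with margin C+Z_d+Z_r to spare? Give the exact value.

collect terms ⇒ (1/3)·v_R² + (27/20)·v_R + (-189/40) = 0
  disc = (27/20)² − 4·(1/3)·(-189/40) = 3249/400 ; √disc = 57/20
  v_R = (−(27/20) + 57/20) / (2·(1/3)) = 9/4 m/s
check:
T_s = v_R/a_R = (9/4)/(3/2) = 1.5000 s
reaction-phase robot travel = 2.2500·0.1500 = 0.3375 m
robot under decel: 2.2500²/(2·1.5000) = 1.6875 m
human over T_r+T_s: 1.8000·(0.1500+1.5000) = 2.9700 m
residual clearance needed = 0.0400+0.0000+0.0250 = 0.0650 m
sum ≈ 0.3375+1.6875+2.9700+0.0650 ≈ 5.0600 m = S ✓

v_R_max = 9/4 m/s = 2.2500 m/s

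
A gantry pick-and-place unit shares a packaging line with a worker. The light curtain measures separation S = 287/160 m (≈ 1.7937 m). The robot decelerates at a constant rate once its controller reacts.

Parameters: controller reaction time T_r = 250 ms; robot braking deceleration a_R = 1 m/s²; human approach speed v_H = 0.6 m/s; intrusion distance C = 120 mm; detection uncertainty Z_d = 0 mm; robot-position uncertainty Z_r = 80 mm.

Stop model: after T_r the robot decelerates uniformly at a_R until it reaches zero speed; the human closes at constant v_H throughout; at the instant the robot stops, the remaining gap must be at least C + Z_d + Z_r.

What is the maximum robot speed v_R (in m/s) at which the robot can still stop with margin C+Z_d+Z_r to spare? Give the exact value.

at the boundary: (1/2)·v² + (17/20)·v + (-231/160) = 0
  disc = (17/20)² − 4·(1/2)·(-231/160) = 361/100 ; √disc = 19/10
  v_R = (−(17/20) + 19/10) / (2·(1/2)) = 21/20 m/s
check:
braking lasts T_s = (21/20)/1 = 1.0500 s
robot in T_r: 1.0500·0.2500 = 0.2625 m
robot covers 1.0500·1.0500 − ½·1.0000·1.0500² = 0.5513 m while stopping
person approaches 0.6000·(0.2500+1.0500) = 0.7800 m
residual clearance needed = 0.1200+0.0000+0.0800 = 0.2000 m
sum ≈ 0.2625+0.5513+0.7800+0.2000 ≈ 1.7937 m = S ✓

v_R_max = 21/20 m/s = 1.0500 m/s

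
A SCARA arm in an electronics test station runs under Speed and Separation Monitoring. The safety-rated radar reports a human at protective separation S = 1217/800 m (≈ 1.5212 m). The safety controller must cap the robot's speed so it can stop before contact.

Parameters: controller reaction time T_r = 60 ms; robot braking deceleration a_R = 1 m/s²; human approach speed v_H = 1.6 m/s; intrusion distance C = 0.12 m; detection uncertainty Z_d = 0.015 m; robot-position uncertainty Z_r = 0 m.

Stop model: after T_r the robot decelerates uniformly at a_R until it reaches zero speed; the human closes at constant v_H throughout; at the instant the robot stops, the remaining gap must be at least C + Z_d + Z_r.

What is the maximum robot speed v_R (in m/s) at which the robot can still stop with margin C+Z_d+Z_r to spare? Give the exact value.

v_R_max = 13/20 m/s = 0.6500 m/s

quadratic (1/2)·v² + (83/50)·v + (-5161/4000) = 0
  disc = (83/50)² − 4·(1/2)·(-5161/4000) = 53361/10000 ; √disc = 231/100
  v_R = (−(83/50) + 231/100) / (2·(1/2)) = 13/20 m/s
check:
braking lasts T_s = (13/20)/1 = 0.6500 s
robot covers v_R·T_r = 0.6500·0.0600 = 0.0390 m before braking
robot under decel: 0.6500²/(2·1.0000) = 0.2112 m
human over T_r+T_s: 1.6000·(0.0600+0.6500) = 1.1360 m
residual clearance needed = 0.1200+0.0150+0.0000 = 0.1350 m
sum ≈ 0.0390+0.2112+1.1360+0.1350 ≈ 1.5212 m = S ✓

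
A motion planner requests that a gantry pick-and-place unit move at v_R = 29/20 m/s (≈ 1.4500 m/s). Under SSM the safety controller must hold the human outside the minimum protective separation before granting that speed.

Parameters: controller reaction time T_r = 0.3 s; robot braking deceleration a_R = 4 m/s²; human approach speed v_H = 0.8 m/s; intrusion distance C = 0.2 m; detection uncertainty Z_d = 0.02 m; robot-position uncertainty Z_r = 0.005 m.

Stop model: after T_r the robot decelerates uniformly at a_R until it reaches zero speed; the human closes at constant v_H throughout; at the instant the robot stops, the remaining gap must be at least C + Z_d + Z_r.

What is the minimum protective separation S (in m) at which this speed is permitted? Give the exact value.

braking lasts T_s = (29/20)/4 = 0.3625 s
robot in T_r: 1.4500·0.3000 = 0.4350 m
robot under decel: 1.4500²/(2·4.0000) = 0.2628 m
human closes 0.8000·0.6625 = 0.5300 m
residual clearance needed = 0.2000+0.0200+0.0050 = 0.2250 m
S_min ≈ 0.4350+0.2628+0.5300+0.2250  ⇒  S_min = 4649/3200 m

S_min = 4649/3200 m = 1.4528 m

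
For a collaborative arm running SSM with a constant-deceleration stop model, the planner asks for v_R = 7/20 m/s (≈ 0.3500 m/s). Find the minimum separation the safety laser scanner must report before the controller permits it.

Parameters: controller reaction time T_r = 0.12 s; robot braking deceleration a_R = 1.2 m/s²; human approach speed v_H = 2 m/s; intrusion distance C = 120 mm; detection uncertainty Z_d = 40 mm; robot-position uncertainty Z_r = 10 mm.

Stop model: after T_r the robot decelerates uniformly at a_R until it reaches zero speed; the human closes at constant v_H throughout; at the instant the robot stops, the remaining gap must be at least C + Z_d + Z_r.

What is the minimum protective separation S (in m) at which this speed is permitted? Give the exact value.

S_min = 8691/8000 m = 1.0864 m

T_s = v_R/a_R = (7/20)/(6/5) = 0.2917 s
robot covers v_R·T_r = 0.3500·0.1200 = 0.0420 m before braking
braking distance = 0.3500²/(2·1.2000) = 0.0510 m
person approaches 2.0000·(0.1200+0.2917) = 0.8233 m
residual clearance needed = 0.1200+0.0400+0.0100 = 0.1700 m
S_min ≈ 0.0420+0.0510+0.8233+0.1700  ⇒  S_min = 8691/8000 m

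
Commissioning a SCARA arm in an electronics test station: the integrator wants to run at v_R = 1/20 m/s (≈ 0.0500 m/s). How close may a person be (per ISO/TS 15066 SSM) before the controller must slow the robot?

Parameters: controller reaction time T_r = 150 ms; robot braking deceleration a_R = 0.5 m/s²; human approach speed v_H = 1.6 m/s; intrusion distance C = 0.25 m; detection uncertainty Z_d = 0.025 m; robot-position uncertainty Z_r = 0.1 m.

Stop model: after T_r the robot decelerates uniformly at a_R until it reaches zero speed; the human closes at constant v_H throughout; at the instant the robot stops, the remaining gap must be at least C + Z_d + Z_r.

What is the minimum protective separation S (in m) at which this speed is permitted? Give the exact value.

S_min = 157/200 m = 0.7850 m

braking lasts T_s = (1/20)/(1/2) = 0.1000 s
reaction-phase robot travel = 0.0500·0.1500 = 0.0075 m
robot under decel: 0.0500²/(2·0.5000) = 0.0025 m
human over T_r+T_s: 1.6000·(0.1500+0.1000) = 0.4000 m
C+Z_d+Z_r = 0.2500+0.0250+0.1000 = 0.3750 m
S_min ≈ 0.0075+0.0025+0.4000+0.3750  ⇒  S_min = 157/200 m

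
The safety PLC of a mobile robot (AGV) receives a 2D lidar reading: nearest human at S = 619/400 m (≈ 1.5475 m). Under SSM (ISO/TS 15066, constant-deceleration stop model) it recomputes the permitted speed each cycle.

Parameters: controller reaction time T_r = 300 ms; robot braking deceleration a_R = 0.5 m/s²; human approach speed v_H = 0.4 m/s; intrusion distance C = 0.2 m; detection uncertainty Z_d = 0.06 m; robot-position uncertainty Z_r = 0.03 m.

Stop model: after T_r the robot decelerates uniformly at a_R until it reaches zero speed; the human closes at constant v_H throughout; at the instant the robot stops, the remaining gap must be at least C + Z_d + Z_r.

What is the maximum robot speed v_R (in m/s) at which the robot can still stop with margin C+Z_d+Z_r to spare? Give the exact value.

collect terms ⇒ (1)·v_R² + (11/10)·v_R + (-91/80) = 0
  disc = (11/10)² − 4·(1)·(-91/80) = 144/25 ; √disc = 12/5
  v_R = (−(11/10) + 12/5) / (2·(1)) = 13/20 m/s
check:
T_s = v_R/a_R = (13/20)/(1/2) = 1.3000 s
robot in T_r: 0.6500·0.3000 = 0.1950 m
robot under decel: 0.6500²/(2·0.5000) = 0.4225 m
human over T_r+T_s: 0.4000·(0.3000+1.3000) = 0.6400 m
residual clearance needed = 0.2000+0.0600+0.0300 = 0.2900 m
sum ≈ 0.1950+0.4225+0.6400+0.2900 ≈ 1.5475 m = S ✓

v_R_max = 13/20 m/s = 0.6500 m/s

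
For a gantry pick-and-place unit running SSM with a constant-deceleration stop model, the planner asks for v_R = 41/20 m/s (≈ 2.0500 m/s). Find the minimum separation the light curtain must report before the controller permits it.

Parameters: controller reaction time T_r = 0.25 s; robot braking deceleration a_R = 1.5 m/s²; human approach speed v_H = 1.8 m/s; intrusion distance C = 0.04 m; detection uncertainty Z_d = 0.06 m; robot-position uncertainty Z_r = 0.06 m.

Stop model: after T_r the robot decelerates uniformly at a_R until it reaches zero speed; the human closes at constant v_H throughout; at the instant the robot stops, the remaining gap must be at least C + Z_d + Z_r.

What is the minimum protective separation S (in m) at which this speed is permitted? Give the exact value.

S_min = 299/60 m = 4.9833 m

braking lasts T_s = (41/20)/(3/2) = 1.3667 s
reaction-phase robot travel = 2.0500·0.2500 = 0.5125 m
braking distance = 2.0500²/(2·1.5000) = 1.4008 m
human over T_r+T_s: 1.8000·(0.2500+1.3667) = 2.9100 m
residual clearance needed = 0.0400+0.0600+0.0600 = 0.1600 m
S_min ≈ 0.5125+1.4008+2.9100+0.1600  ⇒  S_min = 299/60 m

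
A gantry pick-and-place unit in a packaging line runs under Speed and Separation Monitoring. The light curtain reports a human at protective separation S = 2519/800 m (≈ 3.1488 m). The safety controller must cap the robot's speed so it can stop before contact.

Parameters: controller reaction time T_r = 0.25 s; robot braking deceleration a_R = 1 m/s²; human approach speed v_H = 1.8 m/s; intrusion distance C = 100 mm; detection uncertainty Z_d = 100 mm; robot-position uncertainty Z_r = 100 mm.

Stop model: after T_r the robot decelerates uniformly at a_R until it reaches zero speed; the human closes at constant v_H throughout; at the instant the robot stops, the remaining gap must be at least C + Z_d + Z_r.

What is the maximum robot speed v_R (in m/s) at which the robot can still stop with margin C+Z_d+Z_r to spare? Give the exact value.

at the boundary: (1/2)·v² + (41/20)·v + (-1919/800) = 0
  disc = (41/20)² − 4·(1/2)·(-1919/800) = 9 ; √disc = 3
  v_R = (−(41/20) + 3) / (2·(1/2)) = 19/20 m/s
check:
stop time T_s = (19/20)/1 = 0.9500 s
robot in T_r: 0.9500·0.2500 = 0.2375 m
braking distance = 0.9500²/(2·1.0000) = 0.4512 m
human closes 1.8000·1.2000 = 2.1600 m
margins: 0.1000+0.1000+0.1000 = 0.3000 m
sum ≈ 0.2375+0.4512+2.1600+0.3000 ≈ 3.1488 m = S ✓

v_R_max = 19/20 m/s = 0.9500 m/s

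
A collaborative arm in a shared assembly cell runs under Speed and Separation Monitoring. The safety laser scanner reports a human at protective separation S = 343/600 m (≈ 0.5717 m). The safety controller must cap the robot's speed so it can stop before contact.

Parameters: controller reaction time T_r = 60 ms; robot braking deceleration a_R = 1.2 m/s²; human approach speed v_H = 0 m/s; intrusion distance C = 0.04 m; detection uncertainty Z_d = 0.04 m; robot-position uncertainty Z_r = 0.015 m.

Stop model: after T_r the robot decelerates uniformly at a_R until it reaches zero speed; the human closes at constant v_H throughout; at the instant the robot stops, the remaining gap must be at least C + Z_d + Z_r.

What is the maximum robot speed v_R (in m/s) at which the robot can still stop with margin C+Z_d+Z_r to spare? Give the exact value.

v_R_max = 1 m/s = 1.0000 m/s

at the boundary: (5/12)·v² + (3/50)·v + (-143/300) = 0
  disc = (3/50)² − 4·(5/12)·(-143/300) = 4489/5625 ; √disc = 67/75
  v_R = (−(3/50) + 67/75) / (2·(5/12)) = 1 m/s
check:
braking lasts T_s = 1/(6/5) = 0.8333 s
robot covers v_R·T_r = 1.0000·0.0600 = 0.0600 m before braking
braking distance = 1.0000²/(2·1.2000) = 0.4167 m
human over T_r+T_s: 0.0000·(0.0600+0.8333) = 0.0000 m
residual clearance needed = 0.0400+0.0400+0.0150 = 0.0950 m
sum ≈ 0.0600+0.4167+0.0000+0.0950 ≈ 0.5717 m = S ✓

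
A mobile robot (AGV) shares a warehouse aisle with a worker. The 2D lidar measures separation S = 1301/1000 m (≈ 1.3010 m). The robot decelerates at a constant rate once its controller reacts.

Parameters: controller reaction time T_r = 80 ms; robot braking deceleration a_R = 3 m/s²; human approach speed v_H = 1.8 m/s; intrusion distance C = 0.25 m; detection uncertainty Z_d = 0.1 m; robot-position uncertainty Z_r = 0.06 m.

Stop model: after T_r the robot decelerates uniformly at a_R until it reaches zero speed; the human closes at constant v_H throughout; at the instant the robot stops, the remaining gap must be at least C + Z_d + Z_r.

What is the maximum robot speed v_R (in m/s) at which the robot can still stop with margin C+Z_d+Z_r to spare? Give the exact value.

v_R_max = 9/10 m/s = 0.9000 m/s

quadratic (1/6)·v² + (17/25)·v + (-747/1000) = 0
  disc = (17/25)² − 4·(1/6)·(-747/1000) = 2401/2500 ; √disc = 49/50
  v_R = (−(17/25) + 49/50) / (2·(1/6)) = 9/10 m/s
check:
stop time T_s = (9/10)/3 = 0.3000 s
reaction-phase robot travel = 0.9000·0.0800 = 0.0720 m
robot under decel: 0.9000²/(2·3.0000) = 0.1350 m
human over T_r+T_s: 1.8000·(0.0800+0.3000) = 0.6840 m
residual clearance needed = 0.2500+0.1000+0.0600 = 0.4100 m
sum ≈ 0.0720+0.1350+0.6840+0.4100 ≈ 1.3010 m = S ✓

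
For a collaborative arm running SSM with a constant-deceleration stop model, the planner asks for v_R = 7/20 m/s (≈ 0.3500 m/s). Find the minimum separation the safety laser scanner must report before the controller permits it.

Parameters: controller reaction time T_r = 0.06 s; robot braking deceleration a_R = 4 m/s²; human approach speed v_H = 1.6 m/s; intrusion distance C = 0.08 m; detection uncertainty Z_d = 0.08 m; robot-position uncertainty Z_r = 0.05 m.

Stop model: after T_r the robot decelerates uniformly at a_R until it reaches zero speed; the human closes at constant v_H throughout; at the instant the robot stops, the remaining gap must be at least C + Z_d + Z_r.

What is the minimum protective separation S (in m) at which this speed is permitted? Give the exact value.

braking lasts T_s = (7/20)/4 = 0.0875 s
reaction-phase robot travel = 0.3500·0.0600 = 0.0210 m
robot under decel: 0.3500²/(2·4.0000) = 0.0153 m
person approaches 1.6000·(0.0600+0.0875) = 0.2360 m
C+Z_d+Z_r = 0.0800+0.0800+0.0500 = 0.2100 m
S_min ≈ 0.0210+0.0153+0.2360+0.2100  ⇒  S_min = 7717/16000 m

S_min = 7717/16000 m = 0.4823 m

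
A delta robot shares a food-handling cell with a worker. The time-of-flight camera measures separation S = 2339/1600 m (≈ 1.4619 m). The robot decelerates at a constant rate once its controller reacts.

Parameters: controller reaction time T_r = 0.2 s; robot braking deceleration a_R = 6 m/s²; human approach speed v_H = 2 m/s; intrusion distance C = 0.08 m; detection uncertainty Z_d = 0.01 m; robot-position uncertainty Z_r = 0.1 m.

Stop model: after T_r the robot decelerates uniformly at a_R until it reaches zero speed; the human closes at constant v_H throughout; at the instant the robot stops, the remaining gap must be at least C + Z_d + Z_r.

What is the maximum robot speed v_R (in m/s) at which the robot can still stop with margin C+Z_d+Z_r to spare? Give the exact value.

v_R_max = 27/20 m/s = 1.3500 m/s

at the boundary: (1/12)·v² + (8/15)·v + (-279/320) = 0
  disc = (8/15)² − 4·(1/12)·(-279/320) = 8281/14400 ; √disc = 91/120
  v_R = (−(8/15) + 91/120) / (2·(1/12)) = 27/20 m/s
check:
braking lasts T_s = (27/20)/6 = 0.2250 s
robot in T_r: 1.3500·0.2000 = 0.2700 m
robot under decel: 1.3500²/(2·6.0000) = 0.1519 m
human over T_r+T_s: 2.0000·(0.2000+0.2250) = 0.8500 m
C+Z_d+Z_r = 0.0800+0.0100+0.1000 = 0.1900 m
sum ≈ 0.2700+0.1519+0.8500+0.1900 ≈ 1.4619 m = S ✓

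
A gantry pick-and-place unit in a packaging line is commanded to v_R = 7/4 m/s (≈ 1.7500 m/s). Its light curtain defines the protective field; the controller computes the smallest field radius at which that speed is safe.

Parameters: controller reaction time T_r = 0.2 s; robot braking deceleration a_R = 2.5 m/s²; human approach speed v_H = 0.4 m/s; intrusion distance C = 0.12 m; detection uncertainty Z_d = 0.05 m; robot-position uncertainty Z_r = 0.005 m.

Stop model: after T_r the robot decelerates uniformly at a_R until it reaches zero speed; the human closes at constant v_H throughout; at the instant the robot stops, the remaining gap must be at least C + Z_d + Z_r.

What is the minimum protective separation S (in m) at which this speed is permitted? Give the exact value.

S_min = 599/400 m = 1.4975 m

braking lasts T_s = (7/4)/(5/2) = 0.7000 s
reaction-phase robot travel = 1.7500·0.2000 = 0.3500 m
robot covers 1.7500·0.7000 − ½·2.5000·0.7000² = 0.6125 m while stopping
person approaches 0.4000·(0.2000+0.7000) = 0.3600 m
residual clearance needed = 0.1200+0.0500+0.0050 = 0.1750 m
S_min ≈ 0.3500+0.6125+0.3600+0.1750  ⇒  S_min = 599/400 m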